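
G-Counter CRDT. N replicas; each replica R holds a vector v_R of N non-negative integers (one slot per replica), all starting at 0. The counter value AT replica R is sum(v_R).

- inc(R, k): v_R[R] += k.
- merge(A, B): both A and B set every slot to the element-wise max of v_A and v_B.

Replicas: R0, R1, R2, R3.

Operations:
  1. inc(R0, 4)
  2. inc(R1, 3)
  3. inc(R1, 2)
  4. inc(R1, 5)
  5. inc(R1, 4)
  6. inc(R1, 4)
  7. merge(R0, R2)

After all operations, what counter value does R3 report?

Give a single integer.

Op 1: inc R0 by 4 -> R0=(4,0,0,0) value=4
Op 2: inc R1 by 3 -> R1=(0,3,0,0) value=3
Op 3: inc R1 by 2 -> R1=(0,5,0,0) value=5
Op 4: inc R1 by 5 -> R1=(0,10,0,0) value=10
Op 5: inc R1 by 4 -> R1=(0,14,0,0) value=14
Op 6: inc R1 by 4 -> R1=(0,18,0,0) value=18
Op 7: merge R0<->R2 -> R0=(4,0,0,0) R2=(4,0,0,0)

Answer: 0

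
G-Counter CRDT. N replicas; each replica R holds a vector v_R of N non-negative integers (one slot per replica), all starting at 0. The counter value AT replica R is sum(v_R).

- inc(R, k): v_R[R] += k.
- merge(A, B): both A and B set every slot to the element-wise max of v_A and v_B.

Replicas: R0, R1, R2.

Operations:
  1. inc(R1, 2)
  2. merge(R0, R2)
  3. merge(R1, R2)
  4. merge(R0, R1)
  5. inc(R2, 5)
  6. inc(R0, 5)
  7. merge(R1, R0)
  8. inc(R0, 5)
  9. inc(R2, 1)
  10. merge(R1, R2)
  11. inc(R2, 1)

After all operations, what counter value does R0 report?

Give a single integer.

Op 1: inc R1 by 2 -> R1=(0,2,0) value=2
Op 2: merge R0<->R2 -> R0=(0,0,0) R2=(0,0,0)
Op 3: merge R1<->R2 -> R1=(0,2,0) R2=(0,2,0)
Op 4: merge R0<->R1 -> R0=(0,2,0) R1=(0,2,0)
Op 5: inc R2 by 5 -> R2=(0,2,5) value=7
Op 6: inc R0 by 5 -> R0=(5,2,0) value=7
Op 7: merge R1<->R0 -> R1=(5,2,0) R0=(5,2,0)
Op 8: inc R0 by 5 -> R0=(10,2,0) value=12
Op 9: inc R2 by 1 -> R2=(0,2,6) value=8
Op 10: merge R1<->R2 -> R1=(5,2,6) R2=(5,2,6)
Op 11: inc R2 by 1 -> R2=(5,2,7) value=14

Answer: 12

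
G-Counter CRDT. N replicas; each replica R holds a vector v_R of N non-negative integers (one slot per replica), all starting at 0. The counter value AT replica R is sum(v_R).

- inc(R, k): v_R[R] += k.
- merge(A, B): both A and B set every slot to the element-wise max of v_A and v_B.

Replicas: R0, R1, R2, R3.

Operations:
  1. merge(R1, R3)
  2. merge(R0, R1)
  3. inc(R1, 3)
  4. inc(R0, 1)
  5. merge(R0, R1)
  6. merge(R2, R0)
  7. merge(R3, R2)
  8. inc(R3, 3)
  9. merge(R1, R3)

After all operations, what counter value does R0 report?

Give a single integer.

Answer: 4

Derivation:
Op 1: merge R1<->R3 -> R1=(0,0,0,0) R3=(0,0,0,0)
Op 2: merge R0<->R1 -> R0=(0,0,0,0) R1=(0,0,0,0)
Op 3: inc R1 by 3 -> R1=(0,3,0,0) value=3
Op 4: inc R0 by 1 -> R0=(1,0,0,0) value=1
Op 5: merge R0<->R1 -> R0=(1,3,0,0) R1=(1,3,0,0)
Op 6: merge R2<->R0 -> R2=(1,3,0,0) R0=(1,3,0,0)
Op 7: merge R3<->R2 -> R3=(1,3,0,0) R2=(1,3,0,0)
Op 8: inc R3 by 3 -> R3=(1,3,0,3) value=7
Op 9: merge R1<->R3 -> R1=(1,3,0,3) R3=(1,3,0,3)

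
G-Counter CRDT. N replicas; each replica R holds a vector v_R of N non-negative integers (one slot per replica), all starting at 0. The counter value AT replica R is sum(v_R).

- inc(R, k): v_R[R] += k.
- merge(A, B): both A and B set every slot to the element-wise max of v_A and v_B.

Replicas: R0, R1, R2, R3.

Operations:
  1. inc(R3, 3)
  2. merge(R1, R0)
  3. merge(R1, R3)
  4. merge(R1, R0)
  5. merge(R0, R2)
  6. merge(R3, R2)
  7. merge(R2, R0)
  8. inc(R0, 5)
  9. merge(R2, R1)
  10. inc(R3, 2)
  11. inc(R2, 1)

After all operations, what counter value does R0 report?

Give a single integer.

Answer: 8

Derivation:
Op 1: inc R3 by 3 -> R3=(0,0,0,3) value=3
Op 2: merge R1<->R0 -> R1=(0,0,0,0) R0=(0,0,0,0)
Op 3: merge R1<->R3 -> R1=(0,0,0,3) R3=(0,0,0,3)
Op 4: merge R1<->R0 -> R1=(0,0,0,3) R0=(0,0,0,3)
Op 5: merge R0<->R2 -> R0=(0,0,0,3) R2=(0,0,0,3)
Op 6: merge R3<->R2 -> R3=(0,0,0,3) R2=(0,0,0,3)
Op 7: merge R2<->R0 -> R2=(0,0,0,3) R0=(0,0,0,3)
Op 8: inc R0 by 5 -> R0=(5,0,0,3) value=8
Op 9: merge R2<->R1 -> R2=(0,0,0,3) R1=(0,0,0,3)
Op 10: inc R3 by 2 -> R3=(0,0,0,5) value=5
Op 11: inc R2 by 1 -> R2=(0,0,1,3) value=4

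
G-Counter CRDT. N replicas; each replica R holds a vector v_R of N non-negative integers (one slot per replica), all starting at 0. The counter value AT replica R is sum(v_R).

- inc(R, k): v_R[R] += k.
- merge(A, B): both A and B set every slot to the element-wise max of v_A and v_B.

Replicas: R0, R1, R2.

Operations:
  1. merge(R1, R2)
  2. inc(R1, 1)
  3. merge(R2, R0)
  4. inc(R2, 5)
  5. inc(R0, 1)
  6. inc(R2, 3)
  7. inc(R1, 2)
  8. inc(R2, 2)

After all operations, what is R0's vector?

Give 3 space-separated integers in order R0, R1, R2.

Answer: 1 0 0

Derivation:
Op 1: merge R1<->R2 -> R1=(0,0,0) R2=(0,0,0)
Op 2: inc R1 by 1 -> R1=(0,1,0) value=1
Op 3: merge R2<->R0 -> R2=(0,0,0) R0=(0,0,0)
Op 4: inc R2 by 5 -> R2=(0,0,5) value=5
Op 5: inc R0 by 1 -> R0=(1,0,0) value=1
Op 6: inc R2 by 3 -> R2=(0,0,8) value=8
Op 7: inc R1 by 2 -> R1=(0,3,0) value=3
Op 8: inc R2 by 2 -> R2=(0,0,10) value=10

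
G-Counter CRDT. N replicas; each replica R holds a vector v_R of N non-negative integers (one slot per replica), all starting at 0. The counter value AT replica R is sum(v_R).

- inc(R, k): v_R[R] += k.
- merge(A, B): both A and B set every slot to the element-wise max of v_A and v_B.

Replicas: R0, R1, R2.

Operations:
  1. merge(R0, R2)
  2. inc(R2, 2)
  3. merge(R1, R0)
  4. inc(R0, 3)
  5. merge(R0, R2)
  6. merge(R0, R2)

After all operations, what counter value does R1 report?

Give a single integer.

Answer: 0

Derivation:
Op 1: merge R0<->R2 -> R0=(0,0,0) R2=(0,0,0)
Op 2: inc R2 by 2 -> R2=(0,0,2) value=2
Op 3: merge R1<->R0 -> R1=(0,0,0) R0=(0,0,0)
Op 4: inc R0 by 3 -> R0=(3,0,0) value=3
Op 5: merge R0<->R2 -> R0=(3,0,2) R2=(3,0,2)
Op 6: merge R0<->R2 -> R0=(3,0,2) R2=(3,0,2)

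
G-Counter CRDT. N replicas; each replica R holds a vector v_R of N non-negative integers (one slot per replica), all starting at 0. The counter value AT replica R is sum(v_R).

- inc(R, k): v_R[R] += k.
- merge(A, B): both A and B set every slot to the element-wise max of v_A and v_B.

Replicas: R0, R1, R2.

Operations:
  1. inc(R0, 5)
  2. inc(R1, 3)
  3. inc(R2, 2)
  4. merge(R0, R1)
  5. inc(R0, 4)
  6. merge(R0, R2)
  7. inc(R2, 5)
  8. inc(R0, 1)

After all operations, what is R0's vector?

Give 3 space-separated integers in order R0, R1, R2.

Answer: 10 3 2

Derivation:
Op 1: inc R0 by 5 -> R0=(5,0,0) value=5
Op 2: inc R1 by 3 -> R1=(0,3,0) value=3
Op 3: inc R2 by 2 -> R2=(0,0,2) value=2
Op 4: merge R0<->R1 -> R0=(5,3,0) R1=(5,3,0)
Op 5: inc R0 by 4 -> R0=(9,3,0) value=12
Op 6: merge R0<->R2 -> R0=(9,3,2) R2=(9,3,2)
Op 7: inc R2 by 5 -> R2=(9,3,7) value=19
Op 8: inc R0 by 1 -> R0=(10,3,2) value=15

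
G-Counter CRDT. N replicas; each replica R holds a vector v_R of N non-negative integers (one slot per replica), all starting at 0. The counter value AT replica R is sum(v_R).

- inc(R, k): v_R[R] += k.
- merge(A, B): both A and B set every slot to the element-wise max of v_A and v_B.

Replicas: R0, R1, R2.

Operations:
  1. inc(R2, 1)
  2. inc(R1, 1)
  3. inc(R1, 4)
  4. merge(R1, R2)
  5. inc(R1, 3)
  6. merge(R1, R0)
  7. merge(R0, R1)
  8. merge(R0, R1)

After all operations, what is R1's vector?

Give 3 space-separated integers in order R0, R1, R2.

Answer: 0 8 1

Derivation:
Op 1: inc R2 by 1 -> R2=(0,0,1) value=1
Op 2: inc R1 by 1 -> R1=(0,1,0) value=1
Op 3: inc R1 by 4 -> R1=(0,5,0) value=5
Op 4: merge R1<->R2 -> R1=(0,5,1) R2=(0,5,1)
Op 5: inc R1 by 3 -> R1=(0,8,1) value=9
Op 6: merge R1<->R0 -> R1=(0,8,1) R0=(0,8,1)
Op 7: merge R0<->R1 -> R0=(0,8,1) R1=(0,8,1)
Op 8: merge R0<->R1 -> R0=(0,8,1) R1=(0,8,1)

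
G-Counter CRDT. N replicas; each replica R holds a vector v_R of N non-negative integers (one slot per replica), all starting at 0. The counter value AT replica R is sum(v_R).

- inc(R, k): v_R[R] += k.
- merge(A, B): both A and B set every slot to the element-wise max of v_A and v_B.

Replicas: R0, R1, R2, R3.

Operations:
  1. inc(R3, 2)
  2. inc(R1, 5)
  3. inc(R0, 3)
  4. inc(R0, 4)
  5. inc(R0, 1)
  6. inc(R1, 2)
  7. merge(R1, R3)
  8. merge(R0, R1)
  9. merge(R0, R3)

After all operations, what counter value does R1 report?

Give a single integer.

Answer: 17

Derivation:
Op 1: inc R3 by 2 -> R3=(0,0,0,2) value=2
Op 2: inc R1 by 5 -> R1=(0,5,0,0) value=5
Op 3: inc R0 by 3 -> R0=(3,0,0,0) value=3
Op 4: inc R0 by 4 -> R0=(7,0,0,0) value=7
Op 5: inc R0 by 1 -> R0=(8,0,0,0) value=8
Op 6: inc R1 by 2 -> R1=(0,7,0,0) value=7
Op 7: merge R1<->R3 -> R1=(0,7,0,2) R3=(0,7,0,2)
Op 8: merge R0<->R1 -> R0=(8,7,0,2) R1=(8,7,0,2)
Op 9: merge R0<->R3 -> R0=(8,7,0,2) R3=(8,7,0,2)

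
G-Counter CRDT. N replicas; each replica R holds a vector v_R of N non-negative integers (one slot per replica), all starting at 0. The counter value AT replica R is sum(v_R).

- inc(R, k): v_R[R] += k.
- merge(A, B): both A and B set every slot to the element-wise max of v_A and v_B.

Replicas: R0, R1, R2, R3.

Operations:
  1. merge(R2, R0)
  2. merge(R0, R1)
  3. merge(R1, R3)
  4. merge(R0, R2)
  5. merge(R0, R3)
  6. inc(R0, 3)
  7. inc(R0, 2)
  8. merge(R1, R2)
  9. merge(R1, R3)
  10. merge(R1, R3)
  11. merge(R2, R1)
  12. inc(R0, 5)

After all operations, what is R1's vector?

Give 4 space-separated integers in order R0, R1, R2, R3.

Answer: 0 0 0 0

Derivation:
Op 1: merge R2<->R0 -> R2=(0,0,0,0) R0=(0,0,0,0)
Op 2: merge R0<->R1 -> R0=(0,0,0,0) R1=(0,0,0,0)
Op 3: merge R1<->R3 -> R1=(0,0,0,0) R3=(0,0,0,0)
Op 4: merge R0<->R2 -> R0=(0,0,0,0) R2=(0,0,0,0)
Op 5: merge R0<->R3 -> R0=(0,0,0,0) R3=(0,0,0,0)
Op 6: inc R0 by 3 -> R0=(3,0,0,0) value=3
Op 7: inc R0 by 2 -> R0=(5,0,0,0) value=5
Op 8: merge R1<->R2 -> R1=(0,0,0,0) R2=(0,0,0,0)
Op 9: merge R1<->R3 -> R1=(0,0,0,0) R3=(0,0,0,0)
Op 10: merge R1<->R3 -> R1=(0,0,0,0) R3=(0,0,0,0)
Op 11: merge R2<->R1 -> R2=(0,0,0,0) R1=(0,0,0,0)
Op 12: inc R0 by 5 -> R0=(10,0,0,0) value=10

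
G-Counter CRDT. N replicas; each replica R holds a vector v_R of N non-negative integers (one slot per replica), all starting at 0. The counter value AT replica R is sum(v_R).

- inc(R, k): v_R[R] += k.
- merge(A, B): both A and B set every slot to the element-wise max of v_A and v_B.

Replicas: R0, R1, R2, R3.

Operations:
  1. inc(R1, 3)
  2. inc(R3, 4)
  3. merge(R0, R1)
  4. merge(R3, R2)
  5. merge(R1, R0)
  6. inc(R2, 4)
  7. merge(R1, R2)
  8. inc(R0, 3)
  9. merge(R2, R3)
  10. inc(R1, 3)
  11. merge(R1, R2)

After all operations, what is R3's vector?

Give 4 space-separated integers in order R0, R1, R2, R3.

Answer: 0 3 4 4

Derivation:
Op 1: inc R1 by 3 -> R1=(0,3,0,0) value=3
Op 2: inc R3 by 4 -> R3=(0,0,0,4) value=4
Op 3: merge R0<->R1 -> R0=(0,3,0,0) R1=(0,3,0,0)
Op 4: merge R3<->R2 -> R3=(0,0,0,4) R2=(0,0,0,4)
Op 5: merge R1<->R0 -> R1=(0,3,0,0) R0=(0,3,0,0)
Op 6: inc R2 by 4 -> R2=(0,0,4,4) value=8
Op 7: merge R1<->R2 -> R1=(0,3,4,4) R2=(0,3,4,4)
Op 8: inc R0 by 3 -> R0=(3,3,0,0) value=6
Op 9: merge R2<->R3 -> R2=(0,3,4,4) R3=(0,3,4,4)
Op 10: inc R1 by 3 -> R1=(0,6,4,4) value=14
Op 11: merge R1<->R2 -> R1=(0,6,4,4) R2=(0,6,4,4)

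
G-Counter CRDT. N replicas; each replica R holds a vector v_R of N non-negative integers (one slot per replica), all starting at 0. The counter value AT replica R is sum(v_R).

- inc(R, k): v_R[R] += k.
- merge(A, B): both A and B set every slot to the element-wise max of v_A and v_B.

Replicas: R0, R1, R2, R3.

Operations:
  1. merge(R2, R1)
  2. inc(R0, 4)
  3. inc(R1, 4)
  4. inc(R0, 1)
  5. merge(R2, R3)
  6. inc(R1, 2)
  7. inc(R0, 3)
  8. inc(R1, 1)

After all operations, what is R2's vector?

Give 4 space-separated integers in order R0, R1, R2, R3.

Op 1: merge R2<->R1 -> R2=(0,0,0,0) R1=(0,0,0,0)
Op 2: inc R0 by 4 -> R0=(4,0,0,0) value=4
Op 3: inc R1 by 4 -> R1=(0,4,0,0) value=4
Op 4: inc R0 by 1 -> R0=(5,0,0,0) value=5
Op 5: merge R2<->R3 -> R2=(0,0,0,0) R3=(0,0,0,0)
Op 6: inc R1 by 2 -> R1=(0,6,0,0) value=6
Op 7: inc R0 by 3 -> R0=(8,0,0,0) value=8
Op 8: inc R1 by 1 -> R1=(0,7,0,0) value=7

Answer: 0 0 0 0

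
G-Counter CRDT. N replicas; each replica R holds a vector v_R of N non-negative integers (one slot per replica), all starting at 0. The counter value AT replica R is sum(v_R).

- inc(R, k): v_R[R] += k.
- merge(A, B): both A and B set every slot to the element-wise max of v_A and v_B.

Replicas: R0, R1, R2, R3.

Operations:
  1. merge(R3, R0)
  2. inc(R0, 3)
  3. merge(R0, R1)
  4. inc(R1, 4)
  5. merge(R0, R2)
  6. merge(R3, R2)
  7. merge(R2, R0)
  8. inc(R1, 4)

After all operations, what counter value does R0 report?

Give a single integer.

Answer: 3

Derivation:
Op 1: merge R3<->R0 -> R3=(0,0,0,0) R0=(0,0,0,0)
Op 2: inc R0 by 3 -> R0=(3,0,0,0) value=3
Op 3: merge R0<->R1 -> R0=(3,0,0,0) R1=(3,0,0,0)
Op 4: inc R1 by 4 -> R1=(3,4,0,0) value=7
Op 5: merge R0<->R2 -> R0=(3,0,0,0) R2=(3,0,0,0)
Op 6: merge R3<->R2 -> R3=(3,0,0,0) R2=(3,0,0,0)
Op 7: merge R2<->R0 -> R2=(3,0,0,0) R0=(3,0,0,0)
Op 8: inc R1 by 4 -> R1=(3,8,0,0) value=11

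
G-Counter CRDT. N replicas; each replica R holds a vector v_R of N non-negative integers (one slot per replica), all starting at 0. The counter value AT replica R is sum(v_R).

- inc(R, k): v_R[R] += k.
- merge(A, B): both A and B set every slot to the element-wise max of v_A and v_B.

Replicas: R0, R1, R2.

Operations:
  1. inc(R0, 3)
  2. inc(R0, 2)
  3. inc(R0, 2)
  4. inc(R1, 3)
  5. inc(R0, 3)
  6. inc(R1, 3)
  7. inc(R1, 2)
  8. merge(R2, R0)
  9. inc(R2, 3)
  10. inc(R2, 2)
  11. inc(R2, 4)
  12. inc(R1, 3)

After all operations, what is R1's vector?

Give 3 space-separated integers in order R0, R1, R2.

Answer: 0 11 0

Derivation:
Op 1: inc R0 by 3 -> R0=(3,0,0) value=3
Op 2: inc R0 by 2 -> R0=(5,0,0) value=5
Op 3: inc R0 by 2 -> R0=(7,0,0) value=7
Op 4: inc R1 by 3 -> R1=(0,3,0) value=3
Op 5: inc R0 by 3 -> R0=(10,0,0) value=10
Op 6: inc R1 by 3 -> R1=(0,6,0) value=6
Op 7: inc R1 by 2 -> R1=(0,8,0) value=8
Op 8: merge R2<->R0 -> R2=(10,0,0) R0=(10,0,0)
Op 9: inc R2 by 3 -> R2=(10,0,3) value=13
Op 10: inc R2 by 2 -> R2=(10,0,5) value=15
Op 11: inc R2 by 4 -> R2=(10,0,9) value=19
Op 12: inc R1 by 3 -> R1=(0,11,0) value=11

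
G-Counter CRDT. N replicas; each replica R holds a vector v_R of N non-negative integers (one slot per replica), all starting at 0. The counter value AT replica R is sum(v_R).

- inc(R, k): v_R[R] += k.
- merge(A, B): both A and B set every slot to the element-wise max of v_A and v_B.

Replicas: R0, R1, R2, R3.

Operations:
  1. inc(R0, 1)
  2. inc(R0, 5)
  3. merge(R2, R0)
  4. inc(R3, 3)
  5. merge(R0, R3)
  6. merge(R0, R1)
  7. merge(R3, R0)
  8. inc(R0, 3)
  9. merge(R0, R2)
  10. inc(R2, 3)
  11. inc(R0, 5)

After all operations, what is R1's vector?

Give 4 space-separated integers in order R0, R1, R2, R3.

Op 1: inc R0 by 1 -> R0=(1,0,0,0) value=1
Op 2: inc R0 by 5 -> R0=(6,0,0,0) value=6
Op 3: merge R2<->R0 -> R2=(6,0,0,0) R0=(6,0,0,0)
Op 4: inc R3 by 3 -> R3=(0,0,0,3) value=3
Op 5: merge R0<->R3 -> R0=(6,0,0,3) R3=(6,0,0,3)
Op 6: merge R0<->R1 -> R0=(6,0,0,3) R1=(6,0,0,3)
Op 7: merge R3<->R0 -> R3=(6,0,0,3) R0=(6,0,0,3)
Op 8: inc R0 by 3 -> R0=(9,0,0,3) value=12
Op 9: merge R0<->R2 -> R0=(9,0,0,3) R2=(9,0,0,3)
Op 10: inc R2 by 3 -> R2=(9,0,3,3) value=15
Op 11: inc R0 by 5 -> R0=(14,0,0,3) value=17

Answer: 6 0 0 3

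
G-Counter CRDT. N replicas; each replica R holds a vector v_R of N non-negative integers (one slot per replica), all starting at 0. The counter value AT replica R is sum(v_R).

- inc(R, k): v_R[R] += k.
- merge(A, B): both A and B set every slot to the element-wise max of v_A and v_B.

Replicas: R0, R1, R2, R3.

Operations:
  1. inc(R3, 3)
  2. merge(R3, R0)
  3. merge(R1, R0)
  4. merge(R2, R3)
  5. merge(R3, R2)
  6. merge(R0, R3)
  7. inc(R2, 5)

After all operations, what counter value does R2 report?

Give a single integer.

Answer: 8

Derivation:
Op 1: inc R3 by 3 -> R3=(0,0,0,3) value=3
Op 2: merge R3<->R0 -> R3=(0,0,0,3) R0=(0,0,0,3)
Op 3: merge R1<->R0 -> R1=(0,0,0,3) R0=(0,0,0,3)
Op 4: merge R2<->R3 -> R2=(0,0,0,3) R3=(0,0,0,3)
Op 5: merge R3<->R2 -> R3=(0,0,0,3) R2=(0,0,0,3)
Op 6: merge R0<->R3 -> R0=(0,0,0,3) R3=(0,0,0,3)
Op 7: inc R2 by 5 -> R2=(0,0,5,3) value=8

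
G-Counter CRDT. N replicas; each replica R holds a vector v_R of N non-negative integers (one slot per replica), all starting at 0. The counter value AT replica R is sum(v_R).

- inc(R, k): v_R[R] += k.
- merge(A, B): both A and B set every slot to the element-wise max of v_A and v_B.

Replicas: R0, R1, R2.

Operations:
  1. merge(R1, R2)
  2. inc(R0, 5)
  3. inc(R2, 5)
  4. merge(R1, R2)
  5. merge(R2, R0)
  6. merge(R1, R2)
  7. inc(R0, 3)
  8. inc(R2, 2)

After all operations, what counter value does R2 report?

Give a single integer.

Answer: 12

Derivation:
Op 1: merge R1<->R2 -> R1=(0,0,0) R2=(0,0,0)
Op 2: inc R0 by 5 -> R0=(5,0,0) value=5
Op 3: inc R2 by 5 -> R2=(0,0,5) value=5
Op 4: merge R1<->R2 -> R1=(0,0,5) R2=(0,0,5)
Op 5: merge R2<->R0 -> R2=(5,0,5) R0=(5,0,5)
Op 6: merge R1<->R2 -> R1=(5,0,5) R2=(5,0,5)
Op 7: inc R0 by 3 -> R0=(8,0,5) value=13
Op 8: inc R2 by 2 -> R2=(5,0,7) value=12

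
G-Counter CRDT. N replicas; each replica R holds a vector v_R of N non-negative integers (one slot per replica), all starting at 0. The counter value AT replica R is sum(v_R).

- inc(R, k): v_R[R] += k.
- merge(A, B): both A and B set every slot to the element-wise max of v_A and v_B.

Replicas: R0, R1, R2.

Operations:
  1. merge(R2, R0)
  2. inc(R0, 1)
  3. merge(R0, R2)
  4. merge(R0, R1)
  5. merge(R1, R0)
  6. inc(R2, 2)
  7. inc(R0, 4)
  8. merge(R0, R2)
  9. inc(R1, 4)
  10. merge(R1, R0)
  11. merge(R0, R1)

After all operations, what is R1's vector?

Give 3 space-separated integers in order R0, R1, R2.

Answer: 5 4 2

Derivation:
Op 1: merge R2<->R0 -> R2=(0,0,0) R0=(0,0,0)
Op 2: inc R0 by 1 -> R0=(1,0,0) value=1
Op 3: merge R0<->R2 -> R0=(1,0,0) R2=(1,0,0)
Op 4: merge R0<->R1 -> R0=(1,0,0) R1=(1,0,0)
Op 5: merge R1<->R0 -> R1=(1,0,0) R0=(1,0,0)
Op 6: inc R2 by 2 -> R2=(1,0,2) value=3
Op 7: inc R0 by 4 -> R0=(5,0,0) value=5
Op 8: merge R0<->R2 -> R0=(5,0,2) R2=(5,0,2)
Op 9: inc R1 by 4 -> R1=(1,4,0) value=5
Op 10: merge R1<->R0 -> R1=(5,4,2) R0=(5,4,2)
Op 11: merge R0<->R1 -> R0=(5,4,2) R1=(5,4,2)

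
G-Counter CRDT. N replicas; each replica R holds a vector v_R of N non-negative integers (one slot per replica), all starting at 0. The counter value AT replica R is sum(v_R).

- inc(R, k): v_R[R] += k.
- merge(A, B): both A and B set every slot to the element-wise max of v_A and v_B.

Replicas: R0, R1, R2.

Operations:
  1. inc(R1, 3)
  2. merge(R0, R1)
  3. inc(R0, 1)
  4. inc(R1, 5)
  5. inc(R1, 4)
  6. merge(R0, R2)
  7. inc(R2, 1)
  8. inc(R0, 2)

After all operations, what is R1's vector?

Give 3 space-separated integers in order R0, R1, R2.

Answer: 0 12 0

Derivation:
Op 1: inc R1 by 3 -> R1=(0,3,0) value=3
Op 2: merge R0<->R1 -> R0=(0,3,0) R1=(0,3,0)
Op 3: inc R0 by 1 -> R0=(1,3,0) value=4
Op 4: inc R1 by 5 -> R1=(0,8,0) value=8
Op 5: inc R1 by 4 -> R1=(0,12,0) value=12
Op 6: merge R0<->R2 -> R0=(1,3,0) R2=(1,3,0)
Op 7: inc R2 by 1 -> R2=(1,3,1) value=5
Op 8: inc R0 by 2 -> R0=(3,3,0) value=6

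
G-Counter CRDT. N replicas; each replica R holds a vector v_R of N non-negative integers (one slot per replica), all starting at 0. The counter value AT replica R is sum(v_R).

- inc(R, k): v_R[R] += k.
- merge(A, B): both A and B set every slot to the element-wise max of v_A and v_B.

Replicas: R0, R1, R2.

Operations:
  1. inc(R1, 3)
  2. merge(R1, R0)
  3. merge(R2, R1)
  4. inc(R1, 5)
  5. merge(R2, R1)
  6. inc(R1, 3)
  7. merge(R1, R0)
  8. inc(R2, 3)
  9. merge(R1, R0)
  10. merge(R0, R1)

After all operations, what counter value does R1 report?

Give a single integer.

Op 1: inc R1 by 3 -> R1=(0,3,0) value=3
Op 2: merge R1<->R0 -> R1=(0,3,0) R0=(0,3,0)
Op 3: merge R2<->R1 -> R2=(0,3,0) R1=(0,3,0)
Op 4: inc R1 by 5 -> R1=(0,8,0) value=8
Op 5: merge R2<->R1 -> R2=(0,8,0) R1=(0,8,0)
Op 6: inc R1 by 3 -> R1=(0,11,0) value=11
Op 7: merge R1<->R0 -> R1=(0,11,0) R0=(0,11,0)
Op 8: inc R2 by 3 -> R2=(0,8,3) value=11
Op 9: merge R1<->R0 -> R1=(0,11,0) R0=(0,11,0)
Op 10: merge R0<->R1 -> R0=(0,11,0) R1=(0,11,0)

Answer: 11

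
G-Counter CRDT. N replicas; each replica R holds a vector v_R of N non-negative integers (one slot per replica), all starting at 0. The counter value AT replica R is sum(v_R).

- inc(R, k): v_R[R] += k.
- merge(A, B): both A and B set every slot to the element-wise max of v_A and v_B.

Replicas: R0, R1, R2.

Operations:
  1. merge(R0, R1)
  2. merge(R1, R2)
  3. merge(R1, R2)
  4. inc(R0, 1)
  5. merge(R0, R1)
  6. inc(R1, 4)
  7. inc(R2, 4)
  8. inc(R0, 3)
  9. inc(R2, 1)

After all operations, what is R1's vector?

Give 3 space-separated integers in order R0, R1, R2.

Op 1: merge R0<->R1 -> R0=(0,0,0) R1=(0,0,0)
Op 2: merge R1<->R2 -> R1=(0,0,0) R2=(0,0,0)
Op 3: merge R1<->R2 -> R1=(0,0,0) R2=(0,0,0)
Op 4: inc R0 by 1 -> R0=(1,0,0) value=1
Op 5: merge R0<->R1 -> R0=(1,0,0) R1=(1,0,0)
Op 6: inc R1 by 4 -> R1=(1,4,0) value=5
Op 7: inc R2 by 4 -> R2=(0,0,4) value=4
Op 8: inc R0 by 3 -> R0=(4,0,0) value=4
Op 9: inc R2 by 1 -> R2=(0,0,5) value=5

Answer: 1 4 0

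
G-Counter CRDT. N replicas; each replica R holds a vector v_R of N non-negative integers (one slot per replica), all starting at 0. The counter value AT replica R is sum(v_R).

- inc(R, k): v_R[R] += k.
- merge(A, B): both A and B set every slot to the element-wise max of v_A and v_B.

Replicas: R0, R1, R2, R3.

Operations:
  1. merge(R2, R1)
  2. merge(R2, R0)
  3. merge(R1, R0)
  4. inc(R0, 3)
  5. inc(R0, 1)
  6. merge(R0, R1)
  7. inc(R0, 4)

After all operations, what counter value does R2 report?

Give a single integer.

Answer: 0

Derivation:
Op 1: merge R2<->R1 -> R2=(0,0,0,0) R1=(0,0,0,0)
Op 2: merge R2<->R0 -> R2=(0,0,0,0) R0=(0,0,0,0)
Op 3: merge R1<->R0 -> R1=(0,0,0,0) R0=(0,0,0,0)
Op 4: inc R0 by 3 -> R0=(3,0,0,0) value=3
Op 5: inc R0 by 1 -> R0=(4,0,0,0) value=4
Op 6: merge R0<->R1 -> R0=(4,0,0,0) R1=(4,0,0,0)
Op 7: inc R0 by 4 -> R0=(8,0,0,0) value=8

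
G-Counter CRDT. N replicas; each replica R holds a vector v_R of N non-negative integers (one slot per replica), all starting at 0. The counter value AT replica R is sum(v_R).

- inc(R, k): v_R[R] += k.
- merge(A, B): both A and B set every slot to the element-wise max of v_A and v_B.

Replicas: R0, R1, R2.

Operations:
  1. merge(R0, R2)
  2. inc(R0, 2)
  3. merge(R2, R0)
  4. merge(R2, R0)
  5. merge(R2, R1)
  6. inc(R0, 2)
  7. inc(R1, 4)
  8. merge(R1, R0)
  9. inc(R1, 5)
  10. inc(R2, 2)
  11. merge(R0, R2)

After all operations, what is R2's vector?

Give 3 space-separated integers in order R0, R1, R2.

Op 1: merge R0<->R2 -> R0=(0,0,0) R2=(0,0,0)
Op 2: inc R0 by 2 -> R0=(2,0,0) value=2
Op 3: merge R2<->R0 -> R2=(2,0,0) R0=(2,0,0)
Op 4: merge R2<->R0 -> R2=(2,0,0) R0=(2,0,0)
Op 5: merge R2<->R1 -> R2=(2,0,0) R1=(2,0,0)
Op 6: inc R0 by 2 -> R0=(4,0,0) value=4
Op 7: inc R1 by 4 -> R1=(2,4,0) value=6
Op 8: merge R1<->R0 -> R1=(4,4,0) R0=(4,4,0)
Op 9: inc R1 by 5 -> R1=(4,9,0) value=13
Op 10: inc R2 by 2 -> R2=(2,0,2) value=4
Op 11: merge R0<->R2 -> R0=(4,4,2) R2=(4,4,2)

Answer: 4 4 2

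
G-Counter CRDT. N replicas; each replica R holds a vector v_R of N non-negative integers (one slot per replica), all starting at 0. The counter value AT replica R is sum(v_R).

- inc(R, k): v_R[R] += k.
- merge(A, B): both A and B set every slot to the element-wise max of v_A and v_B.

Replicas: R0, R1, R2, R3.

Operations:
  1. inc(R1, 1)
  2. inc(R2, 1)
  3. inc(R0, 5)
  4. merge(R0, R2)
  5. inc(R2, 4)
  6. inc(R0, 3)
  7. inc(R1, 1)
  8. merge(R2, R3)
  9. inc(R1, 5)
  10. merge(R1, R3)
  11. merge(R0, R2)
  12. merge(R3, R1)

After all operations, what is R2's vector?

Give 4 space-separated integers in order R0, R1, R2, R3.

Op 1: inc R1 by 1 -> R1=(0,1,0,0) value=1
Op 2: inc R2 by 1 -> R2=(0,0,1,0) value=1
Op 3: inc R0 by 5 -> R0=(5,0,0,0) value=5
Op 4: merge R0<->R2 -> R0=(5,0,1,0) R2=(5,0,1,0)
Op 5: inc R2 by 4 -> R2=(5,0,5,0) value=10
Op 6: inc R0 by 3 -> R0=(8,0,1,0) value=9
Op 7: inc R1 by 1 -> R1=(0,2,0,0) value=2
Op 8: merge R2<->R3 -> R2=(5,0,5,0) R3=(5,0,5,0)
Op 9: inc R1 by 5 -> R1=(0,7,0,0) value=7
Op 10: merge R1<->R3 -> R1=(5,7,5,0) R3=(5,7,5,0)
Op 11: merge R0<->R2 -> R0=(8,0,5,0) R2=(8,0,5,0)
Op 12: merge R3<->R1 -> R3=(5,7,5,0) R1=(5,7,5,0)

Answer: 8 0 5 0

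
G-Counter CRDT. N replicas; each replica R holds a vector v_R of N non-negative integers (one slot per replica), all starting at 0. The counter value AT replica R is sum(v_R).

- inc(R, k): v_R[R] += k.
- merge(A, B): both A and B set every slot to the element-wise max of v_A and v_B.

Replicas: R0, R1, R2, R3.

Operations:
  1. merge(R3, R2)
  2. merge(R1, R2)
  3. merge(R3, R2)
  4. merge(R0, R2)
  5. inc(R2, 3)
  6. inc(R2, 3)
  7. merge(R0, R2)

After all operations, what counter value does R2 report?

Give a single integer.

Answer: 6

Derivation:
Op 1: merge R3<->R2 -> R3=(0,0,0,0) R2=(0,0,0,0)
Op 2: merge R1<->R2 -> R1=(0,0,0,0) R2=(0,0,0,0)
Op 3: merge R3<->R2 -> R3=(0,0,0,0) R2=(0,0,0,0)
Op 4: merge R0<->R2 -> R0=(0,0,0,0) R2=(0,0,0,0)
Op 5: inc R2 by 3 -> R2=(0,0,3,0) value=3
Op 6: inc R2 by 3 -> R2=(0,0,6,0) value=6
Op 7: merge R0<->R2 -> R0=(0,0,6,0) R2=(0,0,6,0)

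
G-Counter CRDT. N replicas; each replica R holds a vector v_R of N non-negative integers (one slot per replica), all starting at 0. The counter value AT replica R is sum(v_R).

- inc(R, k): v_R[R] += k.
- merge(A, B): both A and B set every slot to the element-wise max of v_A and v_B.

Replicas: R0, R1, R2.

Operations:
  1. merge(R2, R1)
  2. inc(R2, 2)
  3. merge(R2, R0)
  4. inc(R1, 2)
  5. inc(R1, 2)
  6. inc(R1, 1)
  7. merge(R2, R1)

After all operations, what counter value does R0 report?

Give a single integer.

Op 1: merge R2<->R1 -> R2=(0,0,0) R1=(0,0,0)
Op 2: inc R2 by 2 -> R2=(0,0,2) value=2
Op 3: merge R2<->R0 -> R2=(0,0,2) R0=(0,0,2)
Op 4: inc R1 by 2 -> R1=(0,2,0) value=2
Op 5: inc R1 by 2 -> R1=(0,4,0) value=4
Op 6: inc R1 by 1 -> R1=(0,5,0) value=5
Op 7: merge R2<->R1 -> R2=(0,5,2) R1=(0,5,2)

Answer: 2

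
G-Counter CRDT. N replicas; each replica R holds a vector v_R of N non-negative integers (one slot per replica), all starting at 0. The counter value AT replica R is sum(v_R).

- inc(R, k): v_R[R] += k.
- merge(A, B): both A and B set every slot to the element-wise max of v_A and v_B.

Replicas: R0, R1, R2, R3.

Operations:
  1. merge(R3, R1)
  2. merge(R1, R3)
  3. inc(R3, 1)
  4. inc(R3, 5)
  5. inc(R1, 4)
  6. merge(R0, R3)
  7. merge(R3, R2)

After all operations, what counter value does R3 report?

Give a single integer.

Op 1: merge R3<->R1 -> R3=(0,0,0,0) R1=(0,0,0,0)
Op 2: merge R1<->R3 -> R1=(0,0,0,0) R3=(0,0,0,0)
Op 3: inc R3 by 1 -> R3=(0,0,0,1) value=1
Op 4: inc R3 by 5 -> R3=(0,0,0,6) value=6
Op 5: inc R1 by 4 -> R1=(0,4,0,0) value=4
Op 6: merge R0<->R3 -> R0=(0,0,0,6) R3=(0,0,0,6)
Op 7: merge R3<->R2 -> R3=(0,0,0,6) R2=(0,0,0,6)

Answer: 6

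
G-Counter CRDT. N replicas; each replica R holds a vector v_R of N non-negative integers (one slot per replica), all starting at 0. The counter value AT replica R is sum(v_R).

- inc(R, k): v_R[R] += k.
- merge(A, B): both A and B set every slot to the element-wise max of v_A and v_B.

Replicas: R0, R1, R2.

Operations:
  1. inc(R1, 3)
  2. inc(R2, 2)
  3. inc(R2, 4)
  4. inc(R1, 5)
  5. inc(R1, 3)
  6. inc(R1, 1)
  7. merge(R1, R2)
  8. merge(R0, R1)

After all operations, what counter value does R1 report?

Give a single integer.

Answer: 18

Derivation:
Op 1: inc R1 by 3 -> R1=(0,3,0) value=3
Op 2: inc R2 by 2 -> R2=(0,0,2) value=2
Op 3: inc R2 by 4 -> R2=(0,0,6) value=6
Op 4: inc R1 by 5 -> R1=(0,8,0) value=8
Op 5: inc R1 by 3 -> R1=(0,11,0) value=11
Op 6: inc R1 by 1 -> R1=(0,12,0) value=12
Op 7: merge R1<->R2 -> R1=(0,12,6) R2=(0,12,6)
Op 8: merge R0<->R1 -> R0=(0,12,6) R1=(0,12,6)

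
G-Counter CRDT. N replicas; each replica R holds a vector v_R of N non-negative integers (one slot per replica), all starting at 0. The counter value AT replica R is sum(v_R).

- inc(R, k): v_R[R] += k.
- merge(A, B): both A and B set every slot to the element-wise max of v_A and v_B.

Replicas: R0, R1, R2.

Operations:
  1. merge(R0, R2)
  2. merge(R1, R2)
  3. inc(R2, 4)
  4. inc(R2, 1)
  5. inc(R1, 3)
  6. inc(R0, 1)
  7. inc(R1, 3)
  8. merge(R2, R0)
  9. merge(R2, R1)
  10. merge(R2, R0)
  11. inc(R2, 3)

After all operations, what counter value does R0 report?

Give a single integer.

Answer: 12

Derivation:
Op 1: merge R0<->R2 -> R0=(0,0,0) R2=(0,0,0)
Op 2: merge R1<->R2 -> R1=(0,0,0) R2=(0,0,0)
Op 3: inc R2 by 4 -> R2=(0,0,4) value=4
Op 4: inc R2 by 1 -> R2=(0,0,5) value=5
Op 5: inc R1 by 3 -> R1=(0,3,0) value=3
Op 6: inc R0 by 1 -> R0=(1,0,0) value=1
Op 7: inc R1 by 3 -> R1=(0,6,0) value=6
Op 8: merge R2<->R0 -> R2=(1,0,5) R0=(1,0,5)
Op 9: merge R2<->R1 -> R2=(1,6,5) R1=(1,6,5)
Op 10: merge R2<->R0 -> R2=(1,6,5) R0=(1,6,5)
Op 11: inc R2 by 3 -> R2=(1,6,8) value=15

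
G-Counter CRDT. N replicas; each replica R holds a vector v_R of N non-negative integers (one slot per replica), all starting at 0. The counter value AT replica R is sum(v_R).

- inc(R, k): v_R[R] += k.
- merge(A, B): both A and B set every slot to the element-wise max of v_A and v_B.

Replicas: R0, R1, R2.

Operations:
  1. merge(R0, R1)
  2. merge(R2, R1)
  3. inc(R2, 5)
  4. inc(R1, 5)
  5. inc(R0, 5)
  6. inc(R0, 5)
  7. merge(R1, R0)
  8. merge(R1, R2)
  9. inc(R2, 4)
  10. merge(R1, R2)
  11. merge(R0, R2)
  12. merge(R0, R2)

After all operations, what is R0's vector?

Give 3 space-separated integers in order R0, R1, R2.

Op 1: merge R0<->R1 -> R0=(0,0,0) R1=(0,0,0)
Op 2: merge R2<->R1 -> R2=(0,0,0) R1=(0,0,0)
Op 3: inc R2 by 5 -> R2=(0,0,5) value=5
Op 4: inc R1 by 5 -> R1=(0,5,0) value=5
Op 5: inc R0 by 5 -> R0=(5,0,0) value=5
Op 6: inc R0 by 5 -> R0=(10,0,0) value=10
Op 7: merge R1<->R0 -> R1=(10,5,0) R0=(10,5,0)
Op 8: merge R1<->R2 -> R1=(10,5,5) R2=(10,5,5)
Op 9: inc R2 by 4 -> R2=(10,5,9) value=24
Op 10: merge R1<->R2 -> R1=(10,5,9) R2=(10,5,9)
Op 11: merge R0<->R2 -> R0=(10,5,9) R2=(10,5,9)
Op 12: merge R0<->R2 -> R0=(10,5,9) R2=(10,5,9)

Answer: 10 5 9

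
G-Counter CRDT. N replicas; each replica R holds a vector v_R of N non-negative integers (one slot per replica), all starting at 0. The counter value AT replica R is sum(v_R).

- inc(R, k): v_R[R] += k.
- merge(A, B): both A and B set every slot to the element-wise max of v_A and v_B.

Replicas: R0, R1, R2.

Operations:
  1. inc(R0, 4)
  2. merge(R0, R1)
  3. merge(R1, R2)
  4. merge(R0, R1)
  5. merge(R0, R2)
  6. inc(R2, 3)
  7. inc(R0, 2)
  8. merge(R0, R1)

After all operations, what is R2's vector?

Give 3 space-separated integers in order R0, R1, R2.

Op 1: inc R0 by 4 -> R0=(4,0,0) value=4
Op 2: merge R0<->R1 -> R0=(4,0,0) R1=(4,0,0)
Op 3: merge R1<->R2 -> R1=(4,0,0) R2=(4,0,0)
Op 4: merge R0<->R1 -> R0=(4,0,0) R1=(4,0,0)
Op 5: merge R0<->R2 -> R0=(4,0,0) R2=(4,0,0)
Op 6: inc R2 by 3 -> R2=(4,0,3) value=7
Op 7: inc R0 by 2 -> R0=(6,0,0) value=6
Op 8: merge R0<->R1 -> R0=(6,0,0) R1=(6,0,0)

Answer: 4 0 3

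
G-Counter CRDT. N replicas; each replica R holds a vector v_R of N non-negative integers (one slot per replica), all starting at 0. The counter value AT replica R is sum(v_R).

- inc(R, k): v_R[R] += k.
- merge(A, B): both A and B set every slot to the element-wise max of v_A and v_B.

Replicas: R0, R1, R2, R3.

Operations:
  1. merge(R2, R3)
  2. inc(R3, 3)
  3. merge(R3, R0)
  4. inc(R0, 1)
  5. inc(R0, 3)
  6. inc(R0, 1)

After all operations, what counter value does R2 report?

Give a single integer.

Answer: 0

Derivation:
Op 1: merge R2<->R3 -> R2=(0,0,0,0) R3=(0,0,0,0)
Op 2: inc R3 by 3 -> R3=(0,0,0,3) value=3
Op 3: merge R3<->R0 -> R3=(0,0,0,3) R0=(0,0,0,3)
Op 4: inc R0 by 1 -> R0=(1,0,0,3) value=4
Op 5: inc R0 by 3 -> R0=(4,0,0,3) value=7
Op 6: inc R0 by 1 -> R0=(5,0,0,3) value=8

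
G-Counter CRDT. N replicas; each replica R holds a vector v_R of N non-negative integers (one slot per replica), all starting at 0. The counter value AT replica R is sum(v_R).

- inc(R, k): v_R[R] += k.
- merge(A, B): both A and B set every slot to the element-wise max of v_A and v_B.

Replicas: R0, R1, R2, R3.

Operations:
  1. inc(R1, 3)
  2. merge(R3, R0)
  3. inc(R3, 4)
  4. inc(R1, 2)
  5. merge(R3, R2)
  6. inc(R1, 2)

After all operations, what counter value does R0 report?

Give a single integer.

Answer: 0

Derivation:
Op 1: inc R1 by 3 -> R1=(0,3,0,0) value=3
Op 2: merge R3<->R0 -> R3=(0,0,0,0) R0=(0,0,0,0)
Op 3: inc R3 by 4 -> R3=(0,0,0,4) value=4
Op 4: inc R1 by 2 -> R1=(0,5,0,0) value=5
Op 5: merge R3<->R2 -> R3=(0,0,0,4) R2=(0,0,0,4)
Op 6: inc R1 by 2 -> R1=(0,7,0,0) value=7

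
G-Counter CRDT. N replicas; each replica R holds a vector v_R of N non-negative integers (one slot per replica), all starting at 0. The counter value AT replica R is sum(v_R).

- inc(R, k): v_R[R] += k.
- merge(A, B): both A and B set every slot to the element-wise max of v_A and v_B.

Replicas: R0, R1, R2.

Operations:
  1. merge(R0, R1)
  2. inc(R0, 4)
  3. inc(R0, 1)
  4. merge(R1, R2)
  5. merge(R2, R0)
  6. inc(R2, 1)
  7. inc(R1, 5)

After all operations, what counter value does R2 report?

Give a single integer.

Answer: 6

Derivation:
Op 1: merge R0<->R1 -> R0=(0,0,0) R1=(0,0,0)
Op 2: inc R0 by 4 -> R0=(4,0,0) value=4
Op 3: inc R0 by 1 -> R0=(5,0,0) value=5
Op 4: merge R1<->R2 -> R1=(0,0,0) R2=(0,0,0)
Op 5: merge R2<->R0 -> R2=(5,0,0) R0=(5,0,0)
Op 6: inc R2 by 1 -> R2=(5,0,1) value=6
Op 7: inc R1 by 5 -> R1=(0,5,0) value=5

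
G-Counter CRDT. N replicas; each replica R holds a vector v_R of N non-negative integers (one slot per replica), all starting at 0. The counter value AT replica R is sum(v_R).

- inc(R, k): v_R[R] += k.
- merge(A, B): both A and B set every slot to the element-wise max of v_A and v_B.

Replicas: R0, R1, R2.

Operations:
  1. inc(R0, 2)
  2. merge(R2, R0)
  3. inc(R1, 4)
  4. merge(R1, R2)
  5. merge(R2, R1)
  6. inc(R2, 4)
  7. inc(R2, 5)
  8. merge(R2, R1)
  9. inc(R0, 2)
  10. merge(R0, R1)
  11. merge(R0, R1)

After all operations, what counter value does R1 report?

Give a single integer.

Answer: 17

Derivation:
Op 1: inc R0 by 2 -> R0=(2,0,0) value=2
Op 2: merge R2<->R0 -> R2=(2,0,0) R0=(2,0,0)
Op 3: inc R1 by 4 -> R1=(0,4,0) value=4
Op 4: merge R1<->R2 -> R1=(2,4,0) R2=(2,4,0)
Op 5: merge R2<->R1 -> R2=(2,4,0) R1=(2,4,0)
Op 6: inc R2 by 4 -> R2=(2,4,4) value=10
Op 7: inc R2 by 5 -> R2=(2,4,9) value=15
Op 8: merge R2<->R1 -> R2=(2,4,9) R1=(2,4,9)
Op 9: inc R0 by 2 -> R0=(4,0,0) value=4
Op 10: merge R0<->R1 -> R0=(4,4,9) R1=(4,4,9)
Op 11: merge R0<->R1 -> R0=(4,4,9) R1=(4,4,9)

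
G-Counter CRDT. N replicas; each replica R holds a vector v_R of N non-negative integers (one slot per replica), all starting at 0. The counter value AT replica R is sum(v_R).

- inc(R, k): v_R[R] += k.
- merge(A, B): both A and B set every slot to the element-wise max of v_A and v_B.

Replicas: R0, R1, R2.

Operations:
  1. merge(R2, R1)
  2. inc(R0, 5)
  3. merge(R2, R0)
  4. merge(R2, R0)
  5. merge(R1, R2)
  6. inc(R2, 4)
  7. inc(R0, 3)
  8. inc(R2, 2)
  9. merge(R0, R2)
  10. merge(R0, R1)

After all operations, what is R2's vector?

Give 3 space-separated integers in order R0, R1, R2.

Op 1: merge R2<->R1 -> R2=(0,0,0) R1=(0,0,0)
Op 2: inc R0 by 5 -> R0=(5,0,0) value=5
Op 3: merge R2<->R0 -> R2=(5,0,0) R0=(5,0,0)
Op 4: merge R2<->R0 -> R2=(5,0,0) R0=(5,0,0)
Op 5: merge R1<->R2 -> R1=(5,0,0) R2=(5,0,0)
Op 6: inc R2 by 4 -> R2=(5,0,4) value=9
Op 7: inc R0 by 3 -> R0=(8,0,0) value=8
Op 8: inc R2 by 2 -> R2=(5,0,6) value=11
Op 9: merge R0<->R2 -> R0=(8,0,6) R2=(8,0,6)
Op 10: merge R0<->R1 -> R0=(8,0,6) R1=(8,0,6)

Answer: 8 0 6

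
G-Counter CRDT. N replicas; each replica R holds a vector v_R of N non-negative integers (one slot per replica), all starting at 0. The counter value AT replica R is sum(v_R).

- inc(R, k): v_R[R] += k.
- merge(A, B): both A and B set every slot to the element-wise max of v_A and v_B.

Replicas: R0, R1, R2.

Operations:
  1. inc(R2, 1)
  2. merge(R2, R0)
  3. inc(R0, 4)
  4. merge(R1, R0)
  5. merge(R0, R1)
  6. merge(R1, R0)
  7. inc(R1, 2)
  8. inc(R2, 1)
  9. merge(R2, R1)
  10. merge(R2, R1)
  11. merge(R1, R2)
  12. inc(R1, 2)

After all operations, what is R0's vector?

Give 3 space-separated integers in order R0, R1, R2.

Op 1: inc R2 by 1 -> R2=(0,0,1) value=1
Op 2: merge R2<->R0 -> R2=(0,0,1) R0=(0,0,1)
Op 3: inc R0 by 4 -> R0=(4,0,1) value=5
Op 4: merge R1<->R0 -> R1=(4,0,1) R0=(4,0,1)
Op 5: merge R0<->R1 -> R0=(4,0,1) R1=(4,0,1)
Op 6: merge R1<->R0 -> R1=(4,0,1) R0=(4,0,1)
Op 7: inc R1 by 2 -> R1=(4,2,1) value=7
Op 8: inc R2 by 1 -> R2=(0,0,2) value=2
Op 9: merge R2<->R1 -> R2=(4,2,2) R1=(4,2,2)
Op 10: merge R2<->R1 -> R2=(4,2,2) R1=(4,2,2)
Op 11: merge R1<->R2 -> R1=(4,2,2) R2=(4,2,2)
Op 12: inc R1 by 2 -> R1=(4,4,2) value=10

Answer: 4 0 1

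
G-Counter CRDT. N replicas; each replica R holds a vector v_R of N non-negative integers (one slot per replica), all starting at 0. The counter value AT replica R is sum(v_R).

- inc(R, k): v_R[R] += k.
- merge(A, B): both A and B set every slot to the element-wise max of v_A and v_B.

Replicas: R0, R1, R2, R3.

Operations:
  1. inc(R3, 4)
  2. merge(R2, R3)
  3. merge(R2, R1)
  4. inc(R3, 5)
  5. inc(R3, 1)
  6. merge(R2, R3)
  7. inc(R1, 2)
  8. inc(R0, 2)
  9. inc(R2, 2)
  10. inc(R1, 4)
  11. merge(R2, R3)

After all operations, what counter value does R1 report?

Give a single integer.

Op 1: inc R3 by 4 -> R3=(0,0,0,4) value=4
Op 2: merge R2<->R3 -> R2=(0,0,0,4) R3=(0,0,0,4)
Op 3: merge R2<->R1 -> R2=(0,0,0,4) R1=(0,0,0,4)
Op 4: inc R3 by 5 -> R3=(0,0,0,9) value=9
Op 5: inc R3 by 1 -> R3=(0,0,0,10) value=10
Op 6: merge R2<->R3 -> R2=(0,0,0,10) R3=(0,0,0,10)
Op 7: inc R1 by 2 -> R1=(0,2,0,4) value=6
Op 8: inc R0 by 2 -> R0=(2,0,0,0) value=2
Op 9: inc R2 by 2 -> R2=(0,0,2,10) value=12
Op 10: inc R1 by 4 -> R1=(0,6,0,4) value=10
Op 11: merge R2<->R3 -> R2=(0,0,2,10) R3=(0,0,2,10)

Answer: 10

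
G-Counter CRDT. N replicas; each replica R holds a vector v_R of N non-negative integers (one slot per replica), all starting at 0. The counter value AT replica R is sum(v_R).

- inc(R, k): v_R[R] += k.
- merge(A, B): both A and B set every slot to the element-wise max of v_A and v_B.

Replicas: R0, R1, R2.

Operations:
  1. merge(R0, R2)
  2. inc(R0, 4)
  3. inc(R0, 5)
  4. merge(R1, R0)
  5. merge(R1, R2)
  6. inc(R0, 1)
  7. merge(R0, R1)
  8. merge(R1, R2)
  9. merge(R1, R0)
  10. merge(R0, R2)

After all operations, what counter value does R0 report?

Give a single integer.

Answer: 10

Derivation:
Op 1: merge R0<->R2 -> R0=(0,0,0) R2=(0,0,0)
Op 2: inc R0 by 4 -> R0=(4,0,0) value=4
Op 3: inc R0 by 5 -> R0=(9,0,0) value=9
Op 4: merge R1<->R0 -> R1=(9,0,0) R0=(9,0,0)
Op 5: merge R1<->R2 -> R1=(9,0,0) R2=(9,0,0)
Op 6: inc R0 by 1 -> R0=(10,0,0) value=10
Op 7: merge R0<->R1 -> R0=(10,0,0) R1=(10,0,0)
Op 8: merge R1<->R2 -> R1=(10,0,0) R2=(10,0,0)
Op 9: merge R1<->R0 -> R1=(10,0,0) R0=(10,0,0)
Op 10: merge R0<->R2 -> R0=(10,0,0) R2=(10,0,0)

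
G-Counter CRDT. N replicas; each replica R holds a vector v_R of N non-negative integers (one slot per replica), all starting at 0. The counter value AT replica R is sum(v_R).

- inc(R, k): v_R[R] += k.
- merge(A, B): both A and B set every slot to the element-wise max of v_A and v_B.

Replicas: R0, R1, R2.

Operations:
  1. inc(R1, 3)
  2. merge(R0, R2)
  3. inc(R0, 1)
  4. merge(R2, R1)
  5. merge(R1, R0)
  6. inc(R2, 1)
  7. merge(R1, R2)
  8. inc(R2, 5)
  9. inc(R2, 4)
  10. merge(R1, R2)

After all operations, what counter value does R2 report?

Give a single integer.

Answer: 14

Derivation:
Op 1: inc R1 by 3 -> R1=(0,3,0) value=3
Op 2: merge R0<->R2 -> R0=(0,0,0) R2=(0,0,0)
Op 3: inc R0 by 1 -> R0=(1,0,0) value=1
Op 4: merge R2<->R1 -> R2=(0,3,0) R1=(0,3,0)
Op 5: merge R1<->R0 -> R1=(1,3,0) R0=(1,3,0)
Op 6: inc R2 by 1 -> R2=(0,3,1) value=4
Op 7: merge R1<->R2 -> R1=(1,3,1) R2=(1,3,1)
Op 8: inc R2 by 5 -> R2=(1,3,6) value=10
Op 9: inc R2 by 4 -> R2=(1,3,10) value=14
Op 10: merge R1<->R2 -> R1=(1,3,10) R2=(1,3,10)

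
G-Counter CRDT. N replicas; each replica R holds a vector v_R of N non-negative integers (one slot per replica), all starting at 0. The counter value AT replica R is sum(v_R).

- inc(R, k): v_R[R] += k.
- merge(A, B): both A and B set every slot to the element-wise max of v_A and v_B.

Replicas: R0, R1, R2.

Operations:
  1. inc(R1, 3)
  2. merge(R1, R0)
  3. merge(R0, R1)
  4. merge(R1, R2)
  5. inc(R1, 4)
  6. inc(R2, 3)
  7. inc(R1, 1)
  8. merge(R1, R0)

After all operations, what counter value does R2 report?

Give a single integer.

Answer: 6

Derivation:
Op 1: inc R1 by 3 -> R1=(0,3,0) value=3
Op 2: merge R1<->R0 -> R1=(0,3,0) R0=(0,3,0)
Op 3: merge R0<->R1 -> R0=(0,3,0) R1=(0,3,0)
Op 4: merge R1<->R2 -> R1=(0,3,0) R2=(0,3,0)
Op 5: inc R1 by 4 -> R1=(0,7,0) value=7
Op 6: inc R2 by 3 -> R2=(0,3,3) value=6
Op 7: inc R1 by 1 -> R1=(0,8,0) value=8
Op 8: merge R1<->R0 -> R1=(0,8,0) R0=(0,8,0)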